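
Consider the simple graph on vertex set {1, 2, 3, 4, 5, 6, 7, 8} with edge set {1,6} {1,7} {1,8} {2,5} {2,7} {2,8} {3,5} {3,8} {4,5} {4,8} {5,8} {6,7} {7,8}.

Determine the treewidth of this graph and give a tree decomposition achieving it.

Treewidth 2.
Bags: B1 = {2, 7, 8}  B2 = {1, 7, 8}  B3 = {2, 5, 8}  B4 = {3, 5, 8}  B5 = {1, 6, 7}  B6 = {4, 5, 8}
Tree: B1–B2, B1–B3, B3–B4, B2–B5, B4–B6

Every bag has size at most 3, so the width is 3 − 1 = 2 and tw(G) ≤ 2. On the other hand G contains the 3-clique {1, 7, 8}. A clique must lie in a single bag of any decomposition, so no decomposition can have width below 2. Hence tw(G) = 2 exactly.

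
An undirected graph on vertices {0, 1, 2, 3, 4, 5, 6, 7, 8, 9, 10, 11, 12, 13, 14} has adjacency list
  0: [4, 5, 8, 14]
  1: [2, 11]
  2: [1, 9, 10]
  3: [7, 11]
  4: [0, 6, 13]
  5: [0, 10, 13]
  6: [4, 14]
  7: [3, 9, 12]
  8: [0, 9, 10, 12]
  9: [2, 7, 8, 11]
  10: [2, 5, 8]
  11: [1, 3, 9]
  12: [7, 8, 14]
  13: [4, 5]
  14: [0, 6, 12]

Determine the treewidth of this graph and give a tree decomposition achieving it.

Treewidth 3.
One optimal decomposition is:
Bags: B1 = {1, 3, 7, 11}  B2 = {1, 7, 9, 11}  B3 = {1, 2, 7, 9}  B4 = {2, 7, 9, 12}  B5 = {2, 8, 9, 12}  B6 = {2, 8, 10, 12}  B7 = {8, 10, 12, 14}  B8 = {0, 8, 10, 14}  B9 = {0, 5, 10, 14}  B10 = {0, 5, 6, 14}  B11 = {0, 4, 5, 6}  B12 = {4, 5, 6, 13}
Tree: B1–B2, B2–B3, B3–B4, B4–B5, B5–B6, B6–B7, B7–B8, B8–B9, B9–B10, B10–B11, B11–B12

Each bag holds 4 vertices, so the decomposition has width 3, which upper-bounds the treewidth. For the lower bound: the 4 vertex sets {1,3,11}, {7}, {9}, {2,8,10,12} are disjoint, each induces a connected subgraph, and every pair is joined by at least one edge of G. Contracting each set to a single vertex therefore yields K_{4} as a minor, and since treewidth is minor-monotone, tw(G) ≥ tw(K_{4}) = 3. Combining the bounds, tw(G) = 3.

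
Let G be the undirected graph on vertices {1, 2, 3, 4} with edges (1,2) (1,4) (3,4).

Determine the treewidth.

A width-1 tree decomposition is:
Bags: B1 = {1, 2}  B2 = {1, 4}  B3 = {3, 4}
Tree: B1–B2, B2–B3
The largest bag has 2 vertices, giving width 1; this decomposition certifies tw(G) ≤ 1. Since G has at least one edge (e.g. 2–1), it is not an edgeless graph, so tw(G) ≥ 1. Hence tw(G) = 1 exactly.

1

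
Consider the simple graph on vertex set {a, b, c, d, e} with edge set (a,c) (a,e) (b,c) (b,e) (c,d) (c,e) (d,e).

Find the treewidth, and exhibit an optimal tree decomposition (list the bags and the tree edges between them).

Treewidth 2.
One optimal decomposition is:
Bags: B1 = {b, c, e}  B2 = {c, d, e}  B3 = {a, c, e}
Tree: B1–B2, B2–B3

The largest bag has 3 vertices, giving width 2; this decomposition certifies tw(G) ≤ 2. Conversely, {c, d, e} is a clique of size 3, and the vertices of any clique must share a bag in every tree decomposition; so some bag has ≥ 3 vertices and tw(G) ≥ 2. Combining the bounds, tw(G) = 2.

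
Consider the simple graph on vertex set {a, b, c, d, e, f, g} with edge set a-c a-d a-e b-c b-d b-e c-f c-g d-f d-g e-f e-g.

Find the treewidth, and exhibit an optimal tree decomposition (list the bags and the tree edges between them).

Treewidth 3.
One optimal decomposition is:
Bags: B1 = {c, d, e, f}  B2 = {b, c, d, e}  B3 = {c, d, e, g}  B4 = {a, c, d, e}
Tree: B1–B2, B2–B3, B3–B4

Each bag holds 4 vertices, so the decomposition has width 3, which upper-bounds the treewidth. For the lower bound: the 4 vertex sets {d,f}, {b,e}, {c}, {g} are disjoint, each induces a connected subgraph, and every pair is joined by at least one edge of G. Contracting each set to a single vertex therefore yields K_{4} as a minor, and since treewidth is minor-monotone, tw(G) ≥ tw(K_{4}) = 3. Hence tw(G) = 3 exactly.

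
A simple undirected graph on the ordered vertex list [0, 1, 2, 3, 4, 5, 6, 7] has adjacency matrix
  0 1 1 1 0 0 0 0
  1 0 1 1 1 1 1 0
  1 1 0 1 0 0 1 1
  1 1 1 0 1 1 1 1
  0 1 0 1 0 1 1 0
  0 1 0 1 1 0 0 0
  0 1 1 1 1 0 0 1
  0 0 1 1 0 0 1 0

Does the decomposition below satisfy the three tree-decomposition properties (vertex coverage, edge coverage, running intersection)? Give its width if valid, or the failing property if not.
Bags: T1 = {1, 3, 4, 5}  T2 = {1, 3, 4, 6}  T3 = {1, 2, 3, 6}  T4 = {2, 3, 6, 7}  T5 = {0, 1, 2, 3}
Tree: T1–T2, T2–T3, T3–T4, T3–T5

Yes; width 3.

Every vertex of G appears in some bag (union = {0, 1, 2, 3, 4, 5, 6, 7}); every edge is covered by a bag; and for each vertex v the set of bags containing v is connected in the bag tree. The decomposition is therefore valid. The largest bag has 4 vertices, so the width is 3.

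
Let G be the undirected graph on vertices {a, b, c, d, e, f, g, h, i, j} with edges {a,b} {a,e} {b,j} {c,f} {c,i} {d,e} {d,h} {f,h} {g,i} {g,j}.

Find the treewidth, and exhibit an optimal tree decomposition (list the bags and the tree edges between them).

Treewidth 2.
One such decomposition:
Bags: B1 = {d, f, h}  B2 = {d, e, f}  B3 = {a, e, f}  B4 = {a, b, f}  B5 = {b, f, j}  B6 = {f, g, j}  B7 = {f, g, i}  B8 = {c, f, i}
Tree: B1–B2, B2–B3, B3–B4, B4–B5, B5–B6, B6–B7, B7–B8

The largest bag has 3 vertices, giving width 2; this decomposition certifies tw(G) ≤ 2. The edges f–h–d–e–a–b–j–g–i–c–f form a cycle, so G is not a tree and its treewidth is at least 2. Combining the bounds, tw(G) = 2.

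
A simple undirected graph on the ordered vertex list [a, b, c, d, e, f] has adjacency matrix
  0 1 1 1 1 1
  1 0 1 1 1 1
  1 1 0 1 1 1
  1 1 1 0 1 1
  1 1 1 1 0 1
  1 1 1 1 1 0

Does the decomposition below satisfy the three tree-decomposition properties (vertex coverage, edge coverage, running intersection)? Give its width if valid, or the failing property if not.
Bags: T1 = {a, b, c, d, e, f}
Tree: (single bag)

Vertex coverage: the bags together contain {a, b, c, d, e, f}, the full vertex set. Edge coverage: each edge of G has both endpoints in at least one bag. Running intersection: for every vertex, the bags containing it form a connected subtree. All three properties hold, so this is a valid tree decomposition of width max|bag| − 1 = 5, and hence tw(G) ≤ 5.

Yes; width 5.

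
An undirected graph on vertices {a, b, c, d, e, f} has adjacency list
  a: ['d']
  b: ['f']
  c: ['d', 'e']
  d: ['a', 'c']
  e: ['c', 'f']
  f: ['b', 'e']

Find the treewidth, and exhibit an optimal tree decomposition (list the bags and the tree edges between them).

Treewidth 1.
Bags: B1 = {b, f}  B2 = {e, f}  B3 = {c, e}  B4 = {c, d}  B5 = {a, d}
Tree: B1–B2, B2–B3, B3–B4, B4–B5

Each bag holds 2 vertices, so the decomposition has width 1, which upper-bounds the treewidth. Since G has at least one edge (e.g. b–f), it is not an edgeless graph, so tw(G) ≥ 1. Therefore the treewidth is 1.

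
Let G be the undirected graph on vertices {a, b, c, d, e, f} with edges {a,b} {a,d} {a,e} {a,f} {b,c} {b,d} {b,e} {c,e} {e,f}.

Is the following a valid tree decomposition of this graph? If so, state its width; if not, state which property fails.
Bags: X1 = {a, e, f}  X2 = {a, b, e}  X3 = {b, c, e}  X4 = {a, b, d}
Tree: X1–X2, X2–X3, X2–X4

Checking the three conditions: (i) the bags cover all of {a, b, c, d, e, f}; (ii) for each edge, some bag contains both endpoints; (iii) the bags containing any fixed vertex form a subtree. All hold, so the decomposition is valid with width 3 − 1 = 2.

Yes; width 2.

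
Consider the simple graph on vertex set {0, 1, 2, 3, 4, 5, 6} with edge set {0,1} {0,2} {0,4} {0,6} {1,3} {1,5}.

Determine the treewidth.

1

A width-1 tree decomposition is:
Bags: B1 = {0, 2}  B2 = {0, 4}  B3 = {0, 1}  B4 = {1, 3}  B5 = {0, 6}  B6 = {1, 5}
Tree: B1–B2, B2–B3, B3–B4, B2–B5, B4–B6
Every bag has size at most 2, so the width is 2 − 1 = 1 and tw(G) ≤ 1. Any graph with an edge has treewidth ≥ 1, and G has the edge 2–0. The upper and lower bounds meet at 1, so that is the treewidth.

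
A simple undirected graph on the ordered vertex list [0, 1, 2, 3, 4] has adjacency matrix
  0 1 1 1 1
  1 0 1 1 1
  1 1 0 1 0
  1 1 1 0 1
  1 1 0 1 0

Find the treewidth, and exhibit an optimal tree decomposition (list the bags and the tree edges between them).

Every bag has size at most 4, so the width is 4 − 1 = 3 and tw(G) ≤ 3. On the other hand G contains the 4-clique {0, 1, 2, 3}. A clique must lie in a single bag of any decomposition, so no decomposition can have width below 3. Combining the bounds, tw(G) = 3.

Treewidth 3.
Bags: B1 = {0, 1, 2, 3}  B2 = {0, 1, 3, 4}
Tree: B1–B2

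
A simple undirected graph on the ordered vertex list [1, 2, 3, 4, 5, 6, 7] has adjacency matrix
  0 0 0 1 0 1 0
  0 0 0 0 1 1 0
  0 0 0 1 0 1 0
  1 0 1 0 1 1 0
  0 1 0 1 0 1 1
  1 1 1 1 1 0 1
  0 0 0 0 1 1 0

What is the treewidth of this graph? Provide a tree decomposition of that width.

Each bag holds 3 vertices, so the decomposition has width 2, which upper-bounds the treewidth. On the other hand G contains the 3-clique {2, 5, 6}. A clique must lie in a single bag of any decomposition, so no decomposition can have width below 2. The upper and lower bounds meet at 2, so that is the treewidth.

Treewidth 2.
One such decomposition:
Bags: B1 = {4, 5, 6}  B2 = {3, 4, 6}  B3 = {1, 4, 6}  B4 = {2, 5, 6}  B5 = {5, 6, 7}
Tree: B1–B2, B2–B3, B1–B4, B1–B5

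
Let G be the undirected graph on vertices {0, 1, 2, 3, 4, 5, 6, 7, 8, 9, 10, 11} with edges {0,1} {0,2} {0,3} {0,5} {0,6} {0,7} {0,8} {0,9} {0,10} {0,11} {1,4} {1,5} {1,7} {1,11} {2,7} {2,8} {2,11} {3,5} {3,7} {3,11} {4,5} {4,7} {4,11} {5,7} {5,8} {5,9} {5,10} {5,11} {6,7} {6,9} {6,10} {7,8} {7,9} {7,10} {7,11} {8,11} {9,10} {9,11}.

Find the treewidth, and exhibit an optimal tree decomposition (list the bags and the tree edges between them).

Treewidth 4.
One such decomposition:
Bags: B1 = {0, 1, 5, 7, 11}  B2 = {0, 3, 5, 7, 11}  B3 = {0, 5, 7, 9, 11}  B4 = {0, 5, 7, 9, 10}  B5 = {0, 5, 7, 8, 11}  B6 = {1, 4, 5, 7, 11}  B7 = {0, 2, 7, 8, 11}  B8 = {0, 6, 7, 9, 10}
Tree: B1–B2, B2–B3, B3–B4, B2–B5, B1–B6, B5–B7, B4–B8

Each bag holds 5 vertices, so the decomposition has width 4, which upper-bounds the treewidth. On the other hand G contains the 5-clique {0, 2, 7, 8, 11}. A clique must lie in a single bag of any decomposition, so no decomposition can have width below 4. Hence tw(G) = 4 exactly.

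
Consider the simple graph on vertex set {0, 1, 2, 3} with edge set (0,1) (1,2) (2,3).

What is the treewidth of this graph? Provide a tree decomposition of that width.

Treewidth 1.
One optimal decomposition is:
Bags: B1 = {0, 1}  B2 = {1, 2}  B3 = {2, 3}
Tree: B1–B2, B2–B3

Every bag has size at most 2, so the width is 2 − 1 = 1 and tw(G) ≤ 1. Since G has at least one edge (e.g. 0–1), it is not an edgeless graph, so tw(G) ≥ 1. Therefore the treewidth is 1.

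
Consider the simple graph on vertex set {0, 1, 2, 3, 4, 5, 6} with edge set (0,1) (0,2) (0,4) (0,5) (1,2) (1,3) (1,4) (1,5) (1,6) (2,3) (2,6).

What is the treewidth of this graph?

2

A width-2 tree decomposition is:
Bags: B1 = {1, 2, 6}  B2 = {0, 1, 2}  B3 = {0, 1, 4}  B4 = {1, 2, 3}  B5 = {0, 1, 5}
Tree: B1–B2, B2–B3, B1–B4, B2–B5
Each bag holds 3 vertices, so the decomposition has width 2, which upper-bounds the treewidth. On the other hand G contains the 3-clique {0, 1, 2}. A clique must lie in a single bag of any decomposition, so no decomposition can have width below 2. Hence tw(G) = 2 exactly.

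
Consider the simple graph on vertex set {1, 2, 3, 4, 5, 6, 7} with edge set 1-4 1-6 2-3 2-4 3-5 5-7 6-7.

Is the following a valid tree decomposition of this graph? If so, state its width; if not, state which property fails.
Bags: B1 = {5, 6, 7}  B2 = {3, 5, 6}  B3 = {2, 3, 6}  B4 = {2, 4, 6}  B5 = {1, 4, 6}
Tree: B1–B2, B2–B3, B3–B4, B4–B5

Checking the three conditions: (i) the bags cover all of {1, 2, 3, 4, 5, 6, 7}; (ii) for each edge, some bag contains both endpoints; (iii) the bags containing any fixed vertex form a subtree. All hold, so the decomposition is valid with width 3 − 1 = 2.

Yes; width 2.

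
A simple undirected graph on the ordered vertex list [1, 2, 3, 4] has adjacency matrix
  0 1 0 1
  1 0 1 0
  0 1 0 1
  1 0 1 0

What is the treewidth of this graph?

A width-2 tree decomposition is:
Bags: B1 = {1, 2, 4}  B2 = {2, 3, 4}
Tree: B1–B2
Every bag has size at most 3, so the width is 3 − 1 = 2 and tw(G) ≤ 2. For the lower bound, G contains the cycle 4–1–2–3–4, so G is not a forest; only forests have treewidth ≤ 1, hence tw(G) ≥ 2. Therefore the treewidth is 2.

2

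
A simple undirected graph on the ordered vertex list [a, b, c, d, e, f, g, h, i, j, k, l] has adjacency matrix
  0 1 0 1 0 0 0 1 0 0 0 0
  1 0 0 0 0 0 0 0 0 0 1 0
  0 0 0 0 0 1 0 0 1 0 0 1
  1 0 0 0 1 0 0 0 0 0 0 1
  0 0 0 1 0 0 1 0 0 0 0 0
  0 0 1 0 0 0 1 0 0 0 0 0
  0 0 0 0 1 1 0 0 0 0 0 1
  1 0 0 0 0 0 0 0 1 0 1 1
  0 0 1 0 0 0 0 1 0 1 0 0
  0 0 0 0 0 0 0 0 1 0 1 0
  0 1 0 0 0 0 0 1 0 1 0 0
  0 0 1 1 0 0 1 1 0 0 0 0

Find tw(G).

3

A width-3 tree decomposition is:
Bags: B1 = {a, b, j, k}  B2 = {a, h, j, k}  B3 = {a, h, i, j}  B4 = {a, d, h, i}  B5 = {d, h, i, l}  B6 = {c, d, i, l}  B7 = {c, d, e, l}  B8 = {c, e, g, l}  B9 = {c, e, f, g}
Tree: B1–B2, B2–B3, B3–B4, B4–B5, B5–B6, B6–B7, B7–B8, B8–B9
Every bag has size at most 4, so the width is 4 − 1 = 3 and tw(G) ≤ 3. For the lower bound: the 4 vertex sets {b,j,k}, {a}, {h}, {c,d,i,l} are disjoint, each induces a connected subgraph, and every pair is joined by at least one edge of G. Contracting each set to a single vertex therefore yields K_{4} as a minor, and since treewidth is minor-monotone, tw(G) ≥ tw(K_{4}) = 3. Therefore the treewidth is 3.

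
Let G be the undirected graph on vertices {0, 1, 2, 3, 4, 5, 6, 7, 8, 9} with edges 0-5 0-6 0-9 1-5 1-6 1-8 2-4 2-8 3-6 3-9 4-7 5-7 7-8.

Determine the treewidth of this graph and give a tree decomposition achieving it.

Every bag has size at most 3, so the width is 3 − 1 = 2 and tw(G) ≤ 2. Since 9–3–6–0–9 is a cycle in G, G is not acyclic. Forests are exactly the graphs of treewidth ≤ 1, so tw(G) ≥ 2. Therefore the treewidth is 2.

Treewidth 2.
One such decomposition:
Bags: B1 = {0, 3, 9}  B2 = {0, 3, 6}  B3 = {0, 5, 6}  B4 = {1, 5, 6}  B5 = {1, 5, 7}  B6 = {1, 7, 8}  B7 = {4, 7, 8}  B8 = {2, 4, 8}
Tree: B1–B2, B2–B3, B3–B4, B4–B5, B5–B6, B6–B7, B7–B8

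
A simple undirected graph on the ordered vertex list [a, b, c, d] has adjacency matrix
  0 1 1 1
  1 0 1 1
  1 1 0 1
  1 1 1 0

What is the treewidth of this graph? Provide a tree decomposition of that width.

Treewidth 3.
One optimal decomposition is:
Bags: B1 = {a, b, c, d}
Tree: (single bag)

A single bag containing all 4 vertices is trivially a valid decomposition of width 3. On the other hand G contains the 4-clique {a, b, c, d}. A clique must lie in a single bag of any decomposition, so no decomposition can have width below 3. Therefore the treewidth is 3.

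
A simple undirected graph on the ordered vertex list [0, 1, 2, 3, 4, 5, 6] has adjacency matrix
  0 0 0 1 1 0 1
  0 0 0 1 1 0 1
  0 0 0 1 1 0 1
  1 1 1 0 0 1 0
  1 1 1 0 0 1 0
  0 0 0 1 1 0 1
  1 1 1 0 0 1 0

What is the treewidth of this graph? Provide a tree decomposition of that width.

Treewidth 3.
Bags: B1 = {3, 4, 5, 6}  B2 = {2, 3, 4, 6}  B3 = {0, 3, 4, 6}  B4 = {1, 3, 4, 6}
Tree: B1–B2, B2–B3, B3–B4

Each bag holds 4 vertices, so the decomposition has width 3, which upper-bounds the treewidth. For the lower bound: the 4 vertex sets {5,6}, {2,4}, {3}, {0} are disjoint, each induces a connected subgraph, and every pair is joined by at least one edge of G. Contracting each set to a single vertex therefore yields K_{4} as a minor, and since treewidth is minor-monotone, tw(G) ≥ tw(K_{4}) = 3. Combining the bounds, tw(G) = 3.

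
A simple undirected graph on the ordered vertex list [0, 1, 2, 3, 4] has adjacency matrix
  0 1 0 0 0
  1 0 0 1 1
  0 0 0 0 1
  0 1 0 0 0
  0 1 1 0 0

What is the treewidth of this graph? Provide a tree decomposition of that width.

Every bag has size at most 2, so the width is 2 − 1 = 1 and tw(G) ≤ 1. Since G has at least one edge (e.g. 1–0), it is not an edgeless graph, so tw(G) ≥ 1. The upper and lower bounds meet at 1, so that is the treewidth.

Treewidth 1.
One optimal decomposition is:
Bags: B1 = {0, 1}  B2 = {1, 4}  B3 = {2, 4}  B4 = {1, 3}
Tree: B1–B2, B2–B3, B2–B4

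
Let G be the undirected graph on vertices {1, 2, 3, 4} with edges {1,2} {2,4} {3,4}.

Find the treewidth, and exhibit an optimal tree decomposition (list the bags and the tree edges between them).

The largest bag has 2 vertices, giving width 1; this decomposition certifies tw(G) ≤ 1. Any graph with an edge has treewidth ≥ 1, and G has the edge 3–4. The upper and lower bounds meet at 1, so that is the treewidth.

Treewidth 1.
Bags: B1 = {3, 4}  B2 = {2, 4}  B3 = {1, 2}
Tree: B1–B2, B2–B3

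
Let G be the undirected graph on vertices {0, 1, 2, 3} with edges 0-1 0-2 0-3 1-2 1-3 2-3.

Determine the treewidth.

3

A width-3 tree decomposition is:
Bags: B1 = {0, 1, 2, 3}
Tree: (single bag)
With just one bag of size 4, the width is 4 − 1 = 3, so tw(G) ≤ 3. Conversely, {0, 1, 2, 3} is a clique of size 4, and the vertices of any clique must share a bag in every tree decomposition; so some bag has ≥ 4 vertices and tw(G) ≥ 3. Therefore the treewidth is 3.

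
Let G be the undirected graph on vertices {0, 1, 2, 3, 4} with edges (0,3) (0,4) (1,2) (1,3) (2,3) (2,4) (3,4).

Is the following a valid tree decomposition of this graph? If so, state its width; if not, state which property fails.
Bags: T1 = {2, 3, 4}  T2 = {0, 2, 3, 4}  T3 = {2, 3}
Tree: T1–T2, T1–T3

No — vertex 1 appears in no bag.

A tree decomposition must satisfy three properties: every vertex lies in some bag; for every edge, both endpoints lie together in some bag; and for every vertex, the bags containing it form a connected subtree. Here vertex 1 appears in no bag, so the decomposition is invalid.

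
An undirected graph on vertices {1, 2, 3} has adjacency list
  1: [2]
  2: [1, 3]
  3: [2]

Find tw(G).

1

A width-1 tree decomposition is:
Bags: B1 = {1, 2}  B2 = {2, 3}
Tree: B1–B2
Every bag has size at most 2, so the width is 2 − 1 = 1 and tw(G) ≤ 1. Any graph with an edge has treewidth ≥ 1, and G has the edge 2–1. Hence tw(G) = 1 exactly.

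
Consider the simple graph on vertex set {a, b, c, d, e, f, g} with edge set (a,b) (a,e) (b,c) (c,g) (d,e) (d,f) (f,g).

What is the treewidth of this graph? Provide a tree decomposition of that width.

Treewidth 2.
Bags: B1 = {c, f, g}  B2 = {c, d, f}  B3 = {c, d, e}  B4 = {a, c, e}  B5 = {a, b, c}
Tree: B1–B2, B2–B3, B3–B4, B4–B5

The largest bag has 3 vertices, giving width 2; this decomposition certifies tw(G) ≤ 2. For the lower bound, G contains the cycle c–g–f–d–e–a–b–c, so G is not a forest; only forests have treewidth ≤ 1, hence tw(G) ≥ 2. Therefore the treewidth is 2.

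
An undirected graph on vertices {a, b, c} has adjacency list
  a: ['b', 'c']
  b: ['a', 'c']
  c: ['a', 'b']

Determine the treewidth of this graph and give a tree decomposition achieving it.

Treewidth 2.
One such decomposition:
Bags: B1 = {a, b, c}
Tree: (single bag)

A single bag containing all 3 vertices is trivially a valid decomposition of width 2. On the other hand G contains the 3-clique {a, b, c}. A clique must lie in a single bag of any decomposition, so no decomposition can have width below 2. Therefore the treewidth is 2.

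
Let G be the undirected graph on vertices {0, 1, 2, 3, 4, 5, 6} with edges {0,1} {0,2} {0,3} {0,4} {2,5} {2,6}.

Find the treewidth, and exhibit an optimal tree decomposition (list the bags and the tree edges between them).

Each bag holds 2 vertices, so the decomposition has width 1, which upper-bounds the treewidth. G has an edge, so its treewidth is at least 1. Hence tw(G) = 1 exactly.

Treewidth 1.
Bags: B1 = {0, 2}  B2 = {0, 1}  B3 = {0, 4}  B4 = {2, 5}  B5 = {0, 3}  B6 = {2, 6}
Tree: B1–B2, B2–B3, B1–B4, B3–B5, B4–B6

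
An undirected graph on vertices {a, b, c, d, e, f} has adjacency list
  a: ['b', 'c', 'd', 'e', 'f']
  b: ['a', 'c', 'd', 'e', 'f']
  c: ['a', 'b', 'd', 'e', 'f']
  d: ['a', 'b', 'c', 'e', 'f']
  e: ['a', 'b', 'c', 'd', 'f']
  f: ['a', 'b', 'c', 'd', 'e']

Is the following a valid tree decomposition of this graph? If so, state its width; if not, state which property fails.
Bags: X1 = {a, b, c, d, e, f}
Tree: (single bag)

Yes; width 5.

Every vertex of G appears in some bag (union = {a, b, c, d, e, f}); every edge is covered by a bag; and for each vertex v the set of bags containing v is connected in the bag tree. The decomposition is therefore valid. The largest bag has 6 vertices, so the width is 5.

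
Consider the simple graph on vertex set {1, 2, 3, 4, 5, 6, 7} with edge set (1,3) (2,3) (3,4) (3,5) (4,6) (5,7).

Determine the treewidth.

A width-1 tree decomposition is:
Bags: B1 = {2, 3}  B2 = {1, 3}  B3 = {3, 5}  B4 = {5, 7}  B5 = {3, 4}  B6 = {4, 6}
Tree: B1–B2, B1–B3, B3–B4, B3–B5, B5–B6
Each bag holds 2 vertices, so the decomposition has width 1, which upper-bounds the treewidth. Since G has at least one edge (e.g. 2–3), it is not an edgeless graph, so tw(G) ≥ 1. Hence tw(G) = 1 exactly.

1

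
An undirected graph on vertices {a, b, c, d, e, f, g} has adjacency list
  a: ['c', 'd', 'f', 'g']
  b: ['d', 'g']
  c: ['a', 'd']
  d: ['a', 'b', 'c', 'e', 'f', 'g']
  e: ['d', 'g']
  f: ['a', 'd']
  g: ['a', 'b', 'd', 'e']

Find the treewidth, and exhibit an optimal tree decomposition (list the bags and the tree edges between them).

Each bag holds 3 vertices, so the decomposition has width 2, which upper-bounds the treewidth. On the other hand G contains the 3-clique {d, e, g}. A clique must lie in a single bag of any decomposition, so no decomposition can have width below 2. Hence tw(G) = 2 exactly.

Treewidth 2.
One optimal decomposition is:
Bags: B1 = {b, d, g}  B2 = {a, d, g}  B3 = {d, e, g}  B4 = {a, d, f}  B5 = {a, c, d}
Tree: B1–B2, B1–B3, B2–B4, B2–B5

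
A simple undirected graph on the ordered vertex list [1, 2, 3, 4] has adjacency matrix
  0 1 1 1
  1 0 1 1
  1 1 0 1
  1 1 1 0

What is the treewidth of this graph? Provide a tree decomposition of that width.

Treewidth 3.
Bags: B1 = {1, 2, 3, 4}
Tree: (single bag)

With just one bag of size 4, the width is 4 − 1 = 3, so tw(G) ≤ 3. For the lower bound, the 4 vertices {1, 2, 3, 4} are pairwise adjacent, and any tree decomposition puts a clique entirely inside one bag — forcing width ≥ 3. Hence tw(G) = 3 exactly.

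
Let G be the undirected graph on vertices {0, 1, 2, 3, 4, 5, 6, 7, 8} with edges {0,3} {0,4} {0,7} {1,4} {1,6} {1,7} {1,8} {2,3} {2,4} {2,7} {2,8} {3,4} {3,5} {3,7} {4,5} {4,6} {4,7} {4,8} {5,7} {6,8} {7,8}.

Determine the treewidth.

3

A width-3 tree decomposition is:
Bags: B1 = {3, 4, 5, 7}  B2 = {2, 3, 4, 7}  B3 = {2, 4, 7, 8}  B4 = {1, 4, 7, 8}  B5 = {0, 3, 4, 7}  B6 = {1, 4, 6, 8}
Tree: B1–B2, B2–B3, B3–B4, B2–B5, B4–B6
The largest bag has 4 vertices, giving width 3; this decomposition certifies tw(G) ≤ 3. On the other hand G contains the 4-clique {1, 4, 6, 8}. A clique must lie in a single bag of any decomposition, so no decomposition can have width below 3. Combining the bounds, tw(G) = 3.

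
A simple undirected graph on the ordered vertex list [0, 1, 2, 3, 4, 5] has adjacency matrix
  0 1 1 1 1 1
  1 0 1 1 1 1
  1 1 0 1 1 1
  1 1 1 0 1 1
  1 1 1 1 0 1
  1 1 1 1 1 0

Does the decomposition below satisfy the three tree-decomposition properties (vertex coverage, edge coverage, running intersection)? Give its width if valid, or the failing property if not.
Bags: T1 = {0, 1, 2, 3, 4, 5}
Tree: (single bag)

Vertex coverage: the bags together contain {0, 1, 2, 3, 4, 5}, the full vertex set. Edge coverage: each edge of G has both endpoints in at least one bag. Running intersection: for every vertex, the bags containing it form a connected subtree. All three properties hold, so this is a valid tree decomposition of width max|bag| − 1 = 5, and hence tw(G) ≤ 5.

Yes; width 5.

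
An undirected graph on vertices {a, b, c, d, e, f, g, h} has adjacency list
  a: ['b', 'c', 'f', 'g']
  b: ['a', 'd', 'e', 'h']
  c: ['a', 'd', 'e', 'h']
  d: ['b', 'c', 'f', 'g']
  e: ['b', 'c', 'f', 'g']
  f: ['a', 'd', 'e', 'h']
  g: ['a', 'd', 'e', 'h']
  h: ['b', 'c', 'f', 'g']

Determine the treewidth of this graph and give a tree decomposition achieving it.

Treewidth 4.
One such decomposition:
Bags: B1 = {a, c, d, e, h}  B2 = {a, b, d, e, h}  B3 = {a, d, e, g, h}  B4 = {a, d, e, f, h}
Tree: B1–B2, B2–B3, B3–B4

Every bag has size at most 5, so the width is 5 − 1 = 4 and tw(G) ≤ 4. For the lower bound: the 5 vertex sets {c,e}, {a,b}, {d,g}, {h}, {f} are disjoint, each induces a connected subgraph, and every pair is joined by at least one edge of G. Contracting each set to a single vertex therefore yields K_{5} as a minor, and since treewidth is minor-monotone, tw(G) ≥ tw(K_{5}) = 4. The upper and lower bounds meet at 4, so that is the treewidth.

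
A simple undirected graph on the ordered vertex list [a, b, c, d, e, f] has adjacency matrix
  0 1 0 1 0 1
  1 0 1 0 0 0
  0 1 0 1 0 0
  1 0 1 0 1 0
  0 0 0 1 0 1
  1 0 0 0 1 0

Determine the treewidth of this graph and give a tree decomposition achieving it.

Every bag has size at most 3, so the width is 3 − 1 = 2 and tw(G) ≤ 2. For the lower bound, G contains the cycle f–e–d–a–f, so G is not a forest; only forests have treewidth ≤ 1, hence tw(G) ≥ 2. Combining the bounds, tw(G) = 2.

Treewidth 2.
One such decomposition:
Bags: B1 = {a, e, f}  B2 = {a, d, e}  B3 = {a, b, d}  B4 = {b, c, d}
Tree: B1–B2, B2–B3, B3–B4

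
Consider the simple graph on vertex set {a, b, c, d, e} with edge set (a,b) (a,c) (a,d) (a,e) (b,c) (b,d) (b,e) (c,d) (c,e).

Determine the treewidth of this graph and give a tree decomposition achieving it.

Treewidth 3.
One optimal decomposition is:
Bags: B1 = {a, b, c, d}  B2 = {a, b, c, e}
Tree: B1–B2

Each bag holds 4 vertices, so the decomposition has width 3, which upper-bounds the treewidth. On the other hand G contains the 4-clique {a, b, c, d}. A clique must lie in a single bag of any decomposition, so no decomposition can have width below 3. Hence tw(G) = 3 exactly.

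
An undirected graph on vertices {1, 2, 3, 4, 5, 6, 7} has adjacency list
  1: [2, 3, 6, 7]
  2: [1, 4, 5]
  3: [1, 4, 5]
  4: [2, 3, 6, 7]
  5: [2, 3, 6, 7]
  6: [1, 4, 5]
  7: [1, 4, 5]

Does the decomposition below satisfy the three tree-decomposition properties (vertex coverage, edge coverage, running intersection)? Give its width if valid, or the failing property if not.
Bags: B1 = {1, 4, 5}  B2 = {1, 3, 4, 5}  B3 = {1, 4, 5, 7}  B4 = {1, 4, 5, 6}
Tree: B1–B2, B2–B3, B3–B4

A tree decomposition must satisfy three properties: every vertex lies in some bag; for every edge, both endpoints lie together in some bag; and for every vertex, the bags containing it form a connected subtree. Here vertex 2 appears in no bag, so the decomposition is invalid.

No — vertex 2 appears in no bag.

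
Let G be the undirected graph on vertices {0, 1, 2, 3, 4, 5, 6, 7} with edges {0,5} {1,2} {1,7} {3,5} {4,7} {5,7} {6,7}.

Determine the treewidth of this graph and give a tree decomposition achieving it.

Treewidth 1.
One such decomposition:
Bags: B1 = {3, 5}  B2 = {5, 7}  B3 = {6, 7}  B4 = {1, 7}  B5 = {4, 7}  B6 = {0, 5}  B7 = {1, 2}
Tree: B1–B2, B2–B3, B3–B4, B4–B5, B1–B6, B4–B7

The largest bag has 2 vertices, giving width 1; this decomposition certifies tw(G) ≤ 1. Any graph with an edge has treewidth ≥ 1, and G has the edge 3–5. Combining the bounds, tw(G) = 1.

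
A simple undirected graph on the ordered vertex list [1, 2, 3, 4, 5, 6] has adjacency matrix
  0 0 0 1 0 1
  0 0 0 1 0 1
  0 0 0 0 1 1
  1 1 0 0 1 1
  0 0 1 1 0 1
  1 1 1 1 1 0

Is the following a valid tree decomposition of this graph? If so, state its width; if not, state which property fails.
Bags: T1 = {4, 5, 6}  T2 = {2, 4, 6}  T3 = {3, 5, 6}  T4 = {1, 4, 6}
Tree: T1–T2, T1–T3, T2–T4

Every vertex of G appears in some bag (union = {1, 2, 3, 4, 5, 6}); every edge is covered by a bag; and for each vertex v the set of bags containing v is connected in the bag tree. The decomposition is therefore valid. The largest bag has 3 vertices, so the width is 2.

Yes; width 2.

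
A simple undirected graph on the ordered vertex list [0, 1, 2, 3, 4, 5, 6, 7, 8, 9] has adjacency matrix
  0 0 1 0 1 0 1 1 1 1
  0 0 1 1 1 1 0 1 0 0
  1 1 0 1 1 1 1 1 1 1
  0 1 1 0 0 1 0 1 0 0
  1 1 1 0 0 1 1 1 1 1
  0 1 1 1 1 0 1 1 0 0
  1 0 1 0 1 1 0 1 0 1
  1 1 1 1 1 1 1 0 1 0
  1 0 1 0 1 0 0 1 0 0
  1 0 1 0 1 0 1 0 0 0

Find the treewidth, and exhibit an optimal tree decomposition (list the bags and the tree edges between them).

Each bag holds 5 vertices, so the decomposition has width 4, which upper-bounds the treewidth. For the lower bound, the 5 vertices {1, 2, 3, 5, 7} are pairwise adjacent, and any tree decomposition puts a clique entirely inside one bag — forcing width ≥ 4. Therefore the treewidth is 4.

Treewidth 4.
One optimal decomposition is:
Bags: B1 = {2, 4, 5, 6, 7}  B2 = {1, 2, 4, 5, 7}  B3 = {0, 2, 4, 6, 7}  B4 = {1, 2, 3, 5, 7}  B5 = {0, 2, 4, 7, 8}  B6 = {0, 2, 4, 6, 9}
Tree: B1–B2, B1–B3, B2–B4, B3–B5, B3–B6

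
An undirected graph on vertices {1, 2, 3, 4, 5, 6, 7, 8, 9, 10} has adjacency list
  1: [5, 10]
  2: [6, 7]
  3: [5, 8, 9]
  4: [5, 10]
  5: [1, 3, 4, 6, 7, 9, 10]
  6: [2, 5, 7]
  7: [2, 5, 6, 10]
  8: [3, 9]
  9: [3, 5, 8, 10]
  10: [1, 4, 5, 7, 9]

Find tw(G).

2

A width-2 tree decomposition is:
Bags: B1 = {4, 5, 10}  B2 = {5, 7, 10}  B3 = {5, 6, 7}  B4 = {1, 5, 10}  B5 = {5, 9, 10}  B6 = {3, 5, 9}  B7 = {2, 6, 7}  B8 = {3, 8, 9}
Tree: B1–B2, B2–B3, B2–B4, B4–B5, B5–B6, B3–B7, B6–B8
Each bag holds 3 vertices, so the decomposition has width 2, which upper-bounds the treewidth. Conversely, {3, 8, 9} is a clique of size 3, and the vertices of any clique must share a bag in every tree decomposition; so some bag has ≥ 3 vertices and tw(G) ≥ 2. The upper and lower bounds meet at 2, so that is the treewidth.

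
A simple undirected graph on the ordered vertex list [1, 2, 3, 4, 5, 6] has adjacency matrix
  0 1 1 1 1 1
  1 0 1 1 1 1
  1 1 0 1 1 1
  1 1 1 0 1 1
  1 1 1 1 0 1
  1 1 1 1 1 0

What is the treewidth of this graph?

5

A width-5 tree decomposition is:
Bags: B1 = {1, 2, 3, 4, 5, 6}
Tree: (single bag)
A single bag containing all 6 vertices is trivially a valid decomposition of width 5. Conversely, {1, 2, 3, 4, 5, 6} is a clique of size 6, and the vertices of any clique must share a bag in every tree decomposition; so some bag has ≥ 6 vertices and tw(G) ≥ 5. Hence tw(G) = 5 exactly.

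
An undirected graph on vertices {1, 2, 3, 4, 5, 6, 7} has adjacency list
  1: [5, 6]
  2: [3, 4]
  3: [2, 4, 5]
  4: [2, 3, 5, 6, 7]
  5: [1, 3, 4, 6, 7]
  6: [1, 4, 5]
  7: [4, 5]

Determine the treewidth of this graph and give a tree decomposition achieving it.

The largest bag has 3 vertices, giving width 2; this decomposition certifies tw(G) ≤ 2. On the other hand G contains the 3-clique {1, 5, 6}. A clique must lie in a single bag of any decomposition, so no decomposition can have width below 2. Therefore the treewidth is 2.

Treewidth 2.
Bags: B1 = {3, 4, 5}  B2 = {2, 3, 4}  B3 = {4, 5, 6}  B4 = {4, 5, 7}  B5 = {1, 5, 6}
Tree: B1–B2, B1–B3, B3–B4, B3–B5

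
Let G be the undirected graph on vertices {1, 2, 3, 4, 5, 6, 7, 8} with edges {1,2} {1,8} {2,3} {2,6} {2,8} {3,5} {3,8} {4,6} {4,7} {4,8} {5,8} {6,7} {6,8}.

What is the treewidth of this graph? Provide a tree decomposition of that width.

The largest bag has 3 vertices, giving width 2; this decomposition certifies tw(G) ≤ 2. Conversely, {1, 2, 8} is a clique of size 3, and the vertices of any clique must share a bag in every tree decomposition; so some bag has ≥ 3 vertices and tw(G) ≥ 2. Hence tw(G) = 2 exactly.

Treewidth 2.
One such decomposition:
Bags: B1 = {4, 6, 7}  B2 = {4, 6, 8}  B3 = {2, 6, 8}  B4 = {2, 3, 8}  B5 = {1, 2, 8}  B6 = {3, 5, 8}
Tree: B1–B2, B2–B3, B3–B4, B3–B5, B4–B6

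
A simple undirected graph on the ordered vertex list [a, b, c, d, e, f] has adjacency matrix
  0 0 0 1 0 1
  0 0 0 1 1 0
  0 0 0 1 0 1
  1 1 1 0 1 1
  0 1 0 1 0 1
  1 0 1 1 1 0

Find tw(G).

2

A width-2 tree decomposition is:
Bags: B1 = {a, d, f}  B2 = {d, e, f}  B3 = {b, d, e}  B4 = {c, d, f}
Tree: B1–B2, B2–B3, B2–B4
Each bag holds 3 vertices, so the decomposition has width 2, which upper-bounds the treewidth. For the lower bound, the 3 vertices {d, e, f} are pairwise adjacent, and any tree decomposition puts a clique entirely inside one bag — forcing width ≥ 2. Hence tw(G) = 2 exactly.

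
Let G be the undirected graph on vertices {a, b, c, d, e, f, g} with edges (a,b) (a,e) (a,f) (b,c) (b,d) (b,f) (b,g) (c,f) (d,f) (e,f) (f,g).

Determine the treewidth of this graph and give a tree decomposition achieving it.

Treewidth 2.
Bags: B1 = {a, b, f}  B2 = {b, c, f}  B3 = {b, d, f}  B4 = {b, f, g}  B5 = {a, e, f}
Tree: B1–B2, B1–B3, B2–B4, B1–B5

Each bag holds 3 vertices, so the decomposition has width 2, which upper-bounds the treewidth. On the other hand G contains the 3-clique {a, e, f}. A clique must lie in a single bag of any decomposition, so no decomposition can have width below 2. Combining the bounds, tw(G) = 2.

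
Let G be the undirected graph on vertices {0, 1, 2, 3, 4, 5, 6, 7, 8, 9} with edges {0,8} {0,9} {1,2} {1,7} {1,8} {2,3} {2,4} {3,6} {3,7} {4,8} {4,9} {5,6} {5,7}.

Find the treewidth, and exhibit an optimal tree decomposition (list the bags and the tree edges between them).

Each bag holds 3 vertices, so the decomposition has width 2, which upper-bounds the treewidth. The edges 6–5–7–3–6 form a cycle, so G is not a tree and its treewidth is at least 2. Therefore the treewidth is 2.

Treewidth 2.
Bags: B1 = {3, 5, 6}  B2 = {3, 5, 7}  B3 = {2, 3, 7}  B4 = {1, 2, 7}  B5 = {1, 2, 4}  B6 = {1, 4, 8}  B7 = {4, 8, 9}  B8 = {0, 8, 9}
Tree: B1–B2, B2–B3, B3–B4, B4–B5, B5–B6, B6–B7, B7–B8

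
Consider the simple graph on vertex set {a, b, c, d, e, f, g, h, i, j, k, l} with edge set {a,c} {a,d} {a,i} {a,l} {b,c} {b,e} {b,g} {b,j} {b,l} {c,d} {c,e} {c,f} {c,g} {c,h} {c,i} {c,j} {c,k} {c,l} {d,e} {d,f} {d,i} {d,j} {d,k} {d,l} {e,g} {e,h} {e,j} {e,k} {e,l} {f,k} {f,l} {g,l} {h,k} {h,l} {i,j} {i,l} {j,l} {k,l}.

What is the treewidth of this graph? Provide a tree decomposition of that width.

The largest bag has 5 vertices, giving width 4; this decomposition certifies tw(G) ≤ 4. Conversely, {c, d, e, j, l} is a clique of size 5, and the vertices of any clique must share a bag in every tree decomposition; so some bag has ≥ 5 vertices and tw(G) ≥ 4. Hence tw(G) = 4 exactly.

Treewidth 4.
One optimal decomposition is:
Bags: B1 = {c, d, e, j, l}  B2 = {c, d, e, k, l}  B3 = {b, c, e, j, l}  B4 = {c, e, h, k, l}  B5 = {c, d, i, j, l}  B6 = {c, d, f, k, l}  B7 = {b, c, e, g, l}  B8 = {a, c, d, i, l}
Tree: B1–B2, B1–B3, B2–B4, B1–B5, B2–B6, B3–B7, B5–B8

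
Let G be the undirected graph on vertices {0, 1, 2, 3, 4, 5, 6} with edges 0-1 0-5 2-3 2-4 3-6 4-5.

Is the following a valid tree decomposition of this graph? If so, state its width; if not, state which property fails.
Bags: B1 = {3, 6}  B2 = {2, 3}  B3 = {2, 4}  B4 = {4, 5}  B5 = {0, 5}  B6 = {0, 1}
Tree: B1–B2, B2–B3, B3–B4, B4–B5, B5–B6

Checking the three conditions: (i) the bags cover all of {0, 1, 2, 3, 4, 5, 6}; (ii) for each edge, some bag contains both endpoints; (iii) the bags containing any fixed vertex form a subtree. All hold, so the decomposition is valid with width 2 − 1 = 1.

Yes; width 1.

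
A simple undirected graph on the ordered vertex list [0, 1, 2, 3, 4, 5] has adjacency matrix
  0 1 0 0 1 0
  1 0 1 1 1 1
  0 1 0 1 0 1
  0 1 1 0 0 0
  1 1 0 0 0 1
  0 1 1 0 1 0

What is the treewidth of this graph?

A width-2 tree decomposition is:
Bags: B1 = {1, 2, 5}  B2 = {1, 2, 3}  B3 = {1, 4, 5}  B4 = {0, 1, 4}
Tree: B1–B2, B1–B3, B3–B4
Every bag has size at most 3, so the width is 3 − 1 = 2 and tw(G) ≤ 2. Conversely, {0, 1, 4} is a clique of size 3, and the vertices of any clique must share a bag in every tree decomposition; so some bag has ≥ 3 vertices and tw(G) ≥ 2. The upper and lower bounds meet at 2, so that is the treewidth.

2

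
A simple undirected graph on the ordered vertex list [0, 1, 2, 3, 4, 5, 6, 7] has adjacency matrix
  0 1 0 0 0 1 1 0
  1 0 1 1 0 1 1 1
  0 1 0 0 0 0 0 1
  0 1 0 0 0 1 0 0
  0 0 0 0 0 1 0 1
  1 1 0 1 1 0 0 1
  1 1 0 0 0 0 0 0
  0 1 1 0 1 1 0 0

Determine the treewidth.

2

A width-2 tree decomposition is:
Bags: B1 = {0, 1, 5}  B2 = {1, 5, 7}  B3 = {1, 2, 7}  B4 = {4, 5, 7}  B5 = {1, 3, 5}  B6 = {0, 1, 6}
Tree: B1–B2, B2–B3, B2–B4, B1–B5, B1–B6
The largest bag has 3 vertices, giving width 2; this decomposition certifies tw(G) ≤ 2. Conversely, {1, 2, 7} is a clique of size 3, and the vertices of any clique must share a bag in every tree decomposition; so some bag has ≥ 3 vertices and tw(G) ≥ 2. Hence tw(G) = 2 exactly.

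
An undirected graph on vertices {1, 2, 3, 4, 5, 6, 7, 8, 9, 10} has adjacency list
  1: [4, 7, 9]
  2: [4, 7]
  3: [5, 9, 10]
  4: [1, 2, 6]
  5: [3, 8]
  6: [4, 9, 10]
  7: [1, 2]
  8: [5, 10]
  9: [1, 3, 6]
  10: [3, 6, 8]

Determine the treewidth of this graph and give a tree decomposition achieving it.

The largest bag has 3 vertices, giving width 2; this decomposition certifies tw(G) ≤ 2. Since 5–8–10–3–5 is a cycle in G, G is not acyclic. Forests are exactly the graphs of treewidth ≤ 1, so tw(G) ≥ 2. Therefore the treewidth is 2.

Treewidth 2.
One such decomposition:
Bags: B1 = {3, 5, 8}  B2 = {3, 8, 10}  B3 = {3, 9, 10}  B4 = {6, 9, 10}  B5 = {1, 6, 9}  B6 = {1, 4, 6}  B7 = {1, 4, 7}  B8 = {2, 4, 7}
Tree: B1–B2, B2–B3, B3–B4, B4–B5, B5–B6, B6–B7, B7–B8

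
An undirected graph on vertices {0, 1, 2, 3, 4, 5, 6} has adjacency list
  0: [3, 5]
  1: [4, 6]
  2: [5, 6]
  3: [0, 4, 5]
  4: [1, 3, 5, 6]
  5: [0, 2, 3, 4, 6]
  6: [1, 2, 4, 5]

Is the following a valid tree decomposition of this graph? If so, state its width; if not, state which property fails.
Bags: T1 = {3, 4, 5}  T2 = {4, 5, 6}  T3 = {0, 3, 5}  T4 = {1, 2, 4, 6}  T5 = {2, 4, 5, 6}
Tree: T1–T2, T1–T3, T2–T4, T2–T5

A tree decomposition must satisfy three properties: every vertex lies in some bag; for every edge, both endpoints lie together in some bag; and for every vertex, the bags containing it form a connected subtree. Here bags containing vertex 2 are not connected in the tree, so the decomposition is invalid.

No — bags containing vertex 2 are not connected in the tree.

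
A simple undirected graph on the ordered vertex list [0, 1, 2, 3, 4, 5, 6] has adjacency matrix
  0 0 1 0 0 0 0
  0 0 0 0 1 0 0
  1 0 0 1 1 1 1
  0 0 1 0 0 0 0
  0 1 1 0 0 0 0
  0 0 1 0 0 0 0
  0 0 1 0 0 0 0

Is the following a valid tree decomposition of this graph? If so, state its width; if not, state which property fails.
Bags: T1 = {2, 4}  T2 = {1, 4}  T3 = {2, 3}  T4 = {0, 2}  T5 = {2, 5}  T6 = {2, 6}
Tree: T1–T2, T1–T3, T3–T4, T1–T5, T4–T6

Yes; width 1.

Vertex coverage: the bags together contain {0, 1, 2, 3, 4, 5, 6}, the full vertex set. Edge coverage: each edge of G has both endpoints in at least one bag. Running intersection: for every vertex, the bags containing it form a connected subtree. All three properties hold, so this is a valid tree decomposition of width max|bag| − 1 = 1, and hence tw(G) ≤ 1.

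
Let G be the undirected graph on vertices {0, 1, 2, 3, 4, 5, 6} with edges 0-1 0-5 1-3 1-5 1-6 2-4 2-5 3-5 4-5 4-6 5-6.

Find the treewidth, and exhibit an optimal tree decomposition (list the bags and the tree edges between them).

Every bag has size at most 3, so the width is 3 − 1 = 2 and tw(G) ≤ 2. On the other hand G contains the 3-clique {0, 1, 5}. A clique must lie in a single bag of any decomposition, so no decomposition can have width below 2. Combining the bounds, tw(G) = 2.

Treewidth 2.
One optimal decomposition is:
Bags: B1 = {4, 5, 6}  B2 = {1, 5, 6}  B3 = {1, 3, 5}  B4 = {2, 4, 5}  B5 = {0, 1, 5}
Tree: B1–B2, B2–B3, B1–B4, B3–B5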